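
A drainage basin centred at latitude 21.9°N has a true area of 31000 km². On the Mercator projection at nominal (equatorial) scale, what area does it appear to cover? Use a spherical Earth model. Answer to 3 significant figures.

36000 km²

Mercator is conformal, so the point scale is isotropic: h = k = sec φ = 1/cos φ.
Areal scale = k² = sec²φ = 1/cos²(21.9°) = 1/0.9278² = 1.162.
Apparent area = 31000 × 1.162 ≈ 36000 km².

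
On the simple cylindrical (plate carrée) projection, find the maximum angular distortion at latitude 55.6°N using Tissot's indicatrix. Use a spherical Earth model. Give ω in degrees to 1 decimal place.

32.3°

Plate carrée maps x = Rλ, y = Rφ. The meridian scale is h = 1 and the parallel scale is k = 1/cos φ = sec φ.
At 55.6°: h = 1.000, k = 1.770; principal scales a = 1.770, b = 1.000.
sin(ω/2) = (a − b)/(a + b) = 0.7700/2.770 = 0.2780, so ω = 2 arcsin(0.2780) ≈ 32.3°.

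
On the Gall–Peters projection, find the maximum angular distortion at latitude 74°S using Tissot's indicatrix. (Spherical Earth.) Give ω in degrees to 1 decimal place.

94.8°

The Gall–Peters projection is cylindrical equal-area with φ₀ = 45°. Cylindrical equal-area (φ₀ = 45°): h = cos φ / cos 45° along meridians, k = cos 45° / cos φ along parallels; h·k = 1.
At 74°: h = 0.3898, k = 2.565; principal scales a = 2.565, b = 0.3898.
sin(ω/2) = (a − b)/(a + b) = 2.176/2.955 = 0.7362, so ω = 2 arcsin(0.7362) ≈ 94.8°.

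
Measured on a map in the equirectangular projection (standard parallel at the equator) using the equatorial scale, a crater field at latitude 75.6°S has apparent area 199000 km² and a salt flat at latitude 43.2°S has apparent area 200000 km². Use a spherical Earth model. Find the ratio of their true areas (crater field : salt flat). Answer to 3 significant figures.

0.339

On the plate carrée, areal scale = h·k = 1 × sec φ, so true area = apparent × cos φ.
True area of crater field: 199000 × cos(75.6°) = 199000 × 0.2487 = 49490 km².
True area of salt flat: 200000 × cos(43.2°) = 200000 × 0.7290 = 145800 km².
Ratio = 49490 / 145800 ≈ 0.339.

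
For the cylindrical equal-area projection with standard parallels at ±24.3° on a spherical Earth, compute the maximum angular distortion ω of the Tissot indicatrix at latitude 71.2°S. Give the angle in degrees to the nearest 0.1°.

102.1°

Cylindrical equal-area (φ₀ = 24.3°): h = cos φ / cos 24.3° along meridians, k = cos 24.3° / cos φ along parallels; h·k = 1.
At 71.2°: h = 0.3536, k = 2.828; principal scales a = 2.828, b = 0.3536.
sin(ω/2) = (a − b)/(a + b) = 2.475/3.182 = 0.7777, so ω = 2 arcsin(0.7777) ≈ 102.1°.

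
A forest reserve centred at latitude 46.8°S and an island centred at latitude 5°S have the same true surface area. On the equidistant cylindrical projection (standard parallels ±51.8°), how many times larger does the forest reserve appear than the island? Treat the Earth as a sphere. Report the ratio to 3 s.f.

In the equirectangular projection with standard parallel φ₀ = 51.8° (x = Rλ cos φ₀, y = Rφ), meridians are true-scale (h = 1) and the parallel scale is k = cos φ₀ / cos φ.
Areal scale at 46.8°: h·k = 1.000 × 0.9034 = 0.9034.
Areal scale at 5°: h·k = 1.000 × 0.6208 = 0.6208.
Ratio = 0.9034/0.6208 ≈ 1.46.

1.46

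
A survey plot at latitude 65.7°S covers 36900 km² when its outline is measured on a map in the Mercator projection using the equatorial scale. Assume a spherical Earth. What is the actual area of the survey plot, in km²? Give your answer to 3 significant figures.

The Mercator projection is conformal; its linear scale factor is the same in every direction and equals sec φ = 1/cos φ.
Areal scale = k² = sec²φ = 1/cos²(65.7°) = 1/0.4115² = 5.905.
True area = apparent / (areal scale) = 36900 / 5.905 ≈ 6250 km².

6250 km²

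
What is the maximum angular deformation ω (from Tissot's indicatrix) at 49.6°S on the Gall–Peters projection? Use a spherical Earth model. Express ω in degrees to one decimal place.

The Gall–Peters projection is cylindrical equal-area with φ₀ = 45°. For cylindrical equal-area with standard parallel φ₀, h = cos φ / cos φ₀ and k = cos φ₀ / cos φ, so h·k = 1.
At 49.6°: h = 0.9166, k = 1.091; principal scales a = 1.091, b = 0.9166.
sin(ω/2) = (a − b)/(a + b) = 0.1744/2.008 = 0.08689, so ω = 2 arcsin(0.08689) ≈ 10.0°.

10.0°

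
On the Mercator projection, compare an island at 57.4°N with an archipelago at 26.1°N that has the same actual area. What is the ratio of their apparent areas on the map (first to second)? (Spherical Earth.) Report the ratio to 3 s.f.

Mercator is conformal with k = sec φ, so areal scale = k² = sec²φ.
At 57.4°: sec²(57.4°) = 1/0.5388² = 3.445.
At 26.1°: sec²(26.1°) = 1/0.8980² = 1.240.
Ratio = 3.445/1.240 = cos²(26.1°)/cos²(57.4°) ≈ 2.78.

2.78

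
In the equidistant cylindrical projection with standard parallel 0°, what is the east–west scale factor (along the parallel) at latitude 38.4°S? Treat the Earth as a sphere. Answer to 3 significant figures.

For the equirectangular projection with φ₀ = 0 (plate carrée), h = 1 along meridians and k = sec φ along parallels.
k = 1/cos 38.4° = 1/0.7837 = 1.276.

1.28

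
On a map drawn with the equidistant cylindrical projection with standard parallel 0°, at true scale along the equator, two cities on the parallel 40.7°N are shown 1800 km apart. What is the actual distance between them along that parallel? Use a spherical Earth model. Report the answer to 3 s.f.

1360 km

Plate carrée maps x = Rλ, y = Rφ. The meridian scale is h = 1 and the parallel scale is k = 1/cos φ = sec φ.
Along the parallel at 40.7°, map distances are exaggerated by k = sec 40.7° = 1.319.
True distance = 1800 / 1.319 = 1800 × cos 40.7° ≈ 1360 km.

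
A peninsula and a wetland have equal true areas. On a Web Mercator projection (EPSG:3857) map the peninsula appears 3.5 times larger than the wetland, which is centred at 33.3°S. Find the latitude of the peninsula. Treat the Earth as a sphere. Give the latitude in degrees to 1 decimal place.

Mercator areal scale is sec²φ, so apparent-area ratio = sec²φ₁ / sec²φ₂ = cos²φ₂ / cos²φ₁.
cos²φ₂ / cos²φ₁ = 3.5  ⇒  cos φ₁ = cos 33.3° / √3.5 = 0.8358/1.871 = 0.4468.
φ₁ = arccos(0.4468) ≈ 63.5°.

63.5°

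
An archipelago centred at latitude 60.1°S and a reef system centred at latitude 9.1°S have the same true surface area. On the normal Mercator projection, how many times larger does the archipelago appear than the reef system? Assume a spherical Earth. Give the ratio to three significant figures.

3.92

On Mercator, area is exaggerated by sec²φ = 1/cos²φ.
At 60.1°: sec²(60.1°) = 1/0.4985² = 4.024.
At 9.1°: sec²(9.1°) = 1/0.9874² = 1.026.
Ratio = 4.024/1.026 = cos²(9.1°)/cos²(60.1°) ≈ 3.92.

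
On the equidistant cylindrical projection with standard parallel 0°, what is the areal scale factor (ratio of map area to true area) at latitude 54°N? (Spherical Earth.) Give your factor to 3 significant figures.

1.70

For the equirectangular projection with φ₀ = 0 (plate carrée), h = 1 along meridians and k = sec φ along parallels.
Areal scale = h·k = 1 × sec φ; at 54°, h = 1.000, k = 1.701, so h·k = 1.701.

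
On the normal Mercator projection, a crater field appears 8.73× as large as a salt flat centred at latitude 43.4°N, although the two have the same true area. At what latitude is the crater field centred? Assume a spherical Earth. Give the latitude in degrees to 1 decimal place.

75.8°

For equal true areas on Mercator, apparent areas scale as sec²φ, so the ratio is cos²φ₂ / cos²φ₁.
cos²φ₂ / cos²φ₁ = 8.73  ⇒  cos φ₁ = cos 43.4° / √8.73 = 0.7266/2.955 = 0.2459.
φ₁ = arccos(0.2459) ≈ 75.8°.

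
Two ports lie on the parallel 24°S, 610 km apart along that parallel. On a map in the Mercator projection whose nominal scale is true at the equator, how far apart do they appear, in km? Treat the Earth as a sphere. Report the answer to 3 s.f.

The Mercator projection is conformal; its linear scale factor is the same in every direction and equals sec φ = 1/cos φ.
Along the parallel, k = sec 24° = 1/0.9135 = 1.095.
Map distance = 610 × 1.095 ≈ 668 km.

668 km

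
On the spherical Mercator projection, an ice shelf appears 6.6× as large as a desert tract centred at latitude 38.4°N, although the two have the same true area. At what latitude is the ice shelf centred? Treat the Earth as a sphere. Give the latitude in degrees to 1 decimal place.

For equal true areas on Mercator, apparent areas scale as sec²φ, so the ratio is cos²φ₂ / cos²φ₁.
cos²φ₂ / cos²φ₁ = 6.6  ⇒  cos φ₁ = cos 38.4° / √6.6 = 0.7837/2.569 = 0.3051.
φ₁ = arccos(0.3051) ≈ 72.2°.

72.2°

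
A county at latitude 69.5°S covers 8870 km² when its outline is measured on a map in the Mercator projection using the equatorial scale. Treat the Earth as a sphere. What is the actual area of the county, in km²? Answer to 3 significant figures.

1090 km²

Mercator is conformal, so the point scale is isotropic: h = k = sec φ = 1/cos φ.
Areal scale = k² = sec²φ = 1/cos²(69.5°) = 1/0.3502² = 8.154.
True area = apparent / (areal scale) = 8870 / 8.154 ≈ 1090 km².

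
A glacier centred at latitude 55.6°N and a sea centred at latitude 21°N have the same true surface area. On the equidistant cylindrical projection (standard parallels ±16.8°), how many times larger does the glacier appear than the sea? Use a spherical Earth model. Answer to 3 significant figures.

1.65

With standard parallel φ₀ = 16.8°, the equirectangular projection gives x = Rλ cos φ₀, y = Rφ, so h = 1 and k = cos 16.8° / cos φ.
Areal scale at 55.6°: h·k = 1.000 × 1.694 = 1.694.
Areal scale at 21°: h·k = 1.000 × 1.025 = 1.025.
Ratio = 1.694/1.025 ≈ 1.65.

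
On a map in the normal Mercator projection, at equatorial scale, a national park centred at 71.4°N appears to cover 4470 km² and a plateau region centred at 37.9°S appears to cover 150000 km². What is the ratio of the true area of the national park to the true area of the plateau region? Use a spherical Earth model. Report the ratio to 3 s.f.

Since Mercator area scale is 1/cos²φ, the true area equals the apparent area multiplied by cos²φ.
True area of national park: 4470 × cos²(71.4°) = 4470 × 0.1017 = 454.8 km².
True area of plateau region: 150000 × cos²(37.9°) = 150000 × 0.6227 = 93400 km².
Ratio = 454.8 / 93400 ≈ 0.00487.

0.00487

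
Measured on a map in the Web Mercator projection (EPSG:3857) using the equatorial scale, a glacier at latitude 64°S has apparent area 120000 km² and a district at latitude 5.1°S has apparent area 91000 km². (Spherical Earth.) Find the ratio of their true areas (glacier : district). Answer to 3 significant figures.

On Mercator the areal scale is sec²φ, so true area = apparent × cos²φ.
True area of glacier: 120000 × cos²(64°) = 120000 × 0.1922 = 23060 km².
True area of district: 91000 × cos²(5.1°) = 91000 × 0.9921 = 90280 km².
Ratio = 23060 / 90280 ≈ 0.255.

0.255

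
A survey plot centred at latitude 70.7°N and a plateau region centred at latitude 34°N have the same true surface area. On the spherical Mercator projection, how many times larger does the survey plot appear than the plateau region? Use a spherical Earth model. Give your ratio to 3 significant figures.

6.29

Mercator is conformal with k = sec φ, so areal scale = k² = sec²φ.
At 70.7°: sec²(70.7°) = 1/0.3305² = 9.154.
At 34°: sec²(34°) = 1/0.8290² = 1.455.
Ratio = 9.154/1.455 = cos²(34°)/cos²(70.7°) ≈ 6.29.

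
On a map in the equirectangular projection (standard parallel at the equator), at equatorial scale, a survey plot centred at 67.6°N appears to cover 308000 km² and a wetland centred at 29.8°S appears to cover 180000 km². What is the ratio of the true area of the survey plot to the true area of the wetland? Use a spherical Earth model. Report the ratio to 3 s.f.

On the plate carrée, areal scale = h·k = 1 × sec φ, so true area = apparent × cos φ.
True area of survey plot: 308000 × cos(67.6°) = 308000 × 0.3811 = 117400 km².
True area of wetland: 180000 × cos(29.8°) = 180000 × 0.8678 = 156200 km².
Ratio = 117400 / 156200 ≈ 0.751.

0.751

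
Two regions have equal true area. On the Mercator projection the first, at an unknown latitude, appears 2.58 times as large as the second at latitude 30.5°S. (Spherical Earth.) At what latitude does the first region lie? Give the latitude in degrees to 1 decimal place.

On Mercator, (apparent₁)/(apparent₂) = sec²φ₁ / sec²φ₂ when true areas are equal.
cos²φ₂ / cos²φ₁ = 2.58  ⇒  cos φ₁ = cos 30.5° / √2.58 = 0.8616/1.606 = 0.5364.
φ₁ = arccos(0.5364) ≈ 57.6°.

57.6°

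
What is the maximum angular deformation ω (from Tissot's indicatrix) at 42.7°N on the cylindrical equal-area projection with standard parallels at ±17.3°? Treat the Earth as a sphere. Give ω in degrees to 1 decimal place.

Cylindrical equal-area (φ₀ = 17.3°): h = cos φ / cos 17.3° along meridians, k = cos 17.3° / cos φ along parallels; h·k = 1.
At 42.7°: h = 0.7697, k = 1.299; principal scales a = 1.299, b = 0.7697.
sin(ω/2) = (a − b)/(a + b) = 0.5294/2.069 = 0.2559, so ω = 2 arcsin(0.2559) ≈ 29.7°.

29.7°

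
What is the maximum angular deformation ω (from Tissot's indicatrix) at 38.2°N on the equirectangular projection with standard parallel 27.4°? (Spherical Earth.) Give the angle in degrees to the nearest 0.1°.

7.0°

The equidistant cylindrical projection with φ₀ = 27.4° has h = 1 (meridians true) and k = cos φ₀ / cos φ along parallels.
At 38.2°: h = 1.000, k = 1.130; principal scales a = 1.130, b = 1.000.
sin(ω/2) = (a − b)/(a + b) = 0.1297/2.130 = 0.06092, so ω = 2 arcsin(0.06092) ≈ 7.0°.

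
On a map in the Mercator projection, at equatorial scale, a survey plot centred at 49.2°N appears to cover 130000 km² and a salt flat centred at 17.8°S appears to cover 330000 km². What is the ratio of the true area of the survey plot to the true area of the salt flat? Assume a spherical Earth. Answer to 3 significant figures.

On Mercator the areal scale is sec²φ, so true area = apparent × cos²φ.
True area of survey plot: 130000 × cos²(49.2°) = 130000 × 0.4270 = 55500 km².
True area of salt flat: 330000 × cos²(17.8°) = 330000 × 0.9066 = 299200 km².
Ratio = 55500 / 299200 ≈ 0.186.

0.186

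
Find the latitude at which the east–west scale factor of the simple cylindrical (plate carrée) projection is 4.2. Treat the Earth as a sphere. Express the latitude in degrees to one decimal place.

76.2°

Plate carrée: h = 1, k = sec φ along parallels.
sec φ = 4.2  ⇒  cos φ = 0.2381  ⇒  φ ≈ 76.2°.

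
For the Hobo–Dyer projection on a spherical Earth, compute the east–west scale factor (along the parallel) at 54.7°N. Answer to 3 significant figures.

1.37

Hobo–Dyer is a cylindrical equal-area projection with standard parallels at ±37.5°. For cylindrical equal-area with standard parallel φ₀, h = cos φ / cos φ₀ and k = cos φ₀ / cos φ, so h·k = 1.
k = cos 37.5° / cos 54.7° = 0.7934/0.5779 = 1.373.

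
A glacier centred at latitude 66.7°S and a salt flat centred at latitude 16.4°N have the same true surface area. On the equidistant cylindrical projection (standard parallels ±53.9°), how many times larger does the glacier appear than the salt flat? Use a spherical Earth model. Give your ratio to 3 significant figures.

2.43

The equidistant cylindrical projection with φ₀ = 53.9° has h = 1 (meridians true) and k = cos φ₀ / cos φ along parallels.
Areal scale at 66.7°: h·k = 1.000 × 1.490 = 1.490.
Areal scale at 16.4°: h·k = 1.000 × 0.6142 = 0.6142.
Ratio = 1.490/0.6142 ≈ 2.43.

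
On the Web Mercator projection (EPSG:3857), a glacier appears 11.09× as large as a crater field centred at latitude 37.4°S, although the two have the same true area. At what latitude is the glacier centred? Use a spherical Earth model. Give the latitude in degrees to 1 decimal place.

For equal true areas on Mercator, apparent areas scale as sec²φ, so the ratio is cos²φ₂ / cos²φ₁.
cos²φ₂ / cos²φ₁ = 11.09  ⇒  cos φ₁ = cos 37.4° / √11.09 = 0.7944/3.330 = 0.2386.
φ₁ = arccos(0.2386) ≈ 76.2°.

76.2°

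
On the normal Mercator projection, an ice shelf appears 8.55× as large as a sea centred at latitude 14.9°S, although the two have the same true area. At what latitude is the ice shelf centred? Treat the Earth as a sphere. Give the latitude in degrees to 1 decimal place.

Mercator areal scale is sec²φ, so apparent-area ratio = sec²φ₁ / sec²φ₂ = cos²φ₂ / cos²φ₁.
cos²φ₂ / cos²φ₁ = 8.55  ⇒  cos φ₁ = cos 14.9° / √8.55 = 0.9664/2.924 = 0.3305.
φ₁ = arccos(0.3305) ≈ 70.7°.

70.7°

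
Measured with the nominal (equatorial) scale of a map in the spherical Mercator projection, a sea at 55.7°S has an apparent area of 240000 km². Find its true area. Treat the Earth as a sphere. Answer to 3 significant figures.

Mercator is conformal, so the point scale is isotropic: h = k = sec φ = 1/cos φ.
Areal scale = k² = sec²φ = 1/cos²(55.7°) = 1/0.5635² = 3.149.
True area = apparent / (areal scale) = 240000 / 3.149 ≈ 76200 km².

76200 km²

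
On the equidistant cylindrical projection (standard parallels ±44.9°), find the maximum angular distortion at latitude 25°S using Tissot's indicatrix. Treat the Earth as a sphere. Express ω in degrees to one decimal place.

The equidistant cylindrical projection with φ₀ = 44.9° has h = 1 (meridians true) and k = cos φ₀ / cos φ along parallels.
At 25°: h = 1.000, k = 0.7816; principal scales a = 1.000, b = 0.7816.
sin(ω/2) = (a − b)/(a + b) = 0.2184/1.782 = 0.1226, so ω = 2 arcsin(0.1226) ≈ 14.1°.

14.1°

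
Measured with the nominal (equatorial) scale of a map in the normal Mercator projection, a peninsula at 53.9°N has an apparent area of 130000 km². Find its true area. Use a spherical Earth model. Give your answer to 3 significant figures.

45100 km²

The Mercator projection is conformal; its linear scale factor is the same in every direction and equals sec φ = 1/cos φ.
Areal scale = k² = sec²φ = 1/cos²(53.9°) = 1/0.5892² = 2.881.
True area = apparent / (areal scale) = 130000 / 2.881 ≈ 45100 km².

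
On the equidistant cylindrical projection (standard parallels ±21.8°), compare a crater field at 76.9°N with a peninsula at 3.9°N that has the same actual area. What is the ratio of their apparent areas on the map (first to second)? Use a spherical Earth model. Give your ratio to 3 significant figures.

In the equirectangular projection with standard parallel φ₀ = 21.8° (x = Rλ cos φ₀, y = Rφ), meridians are true-scale (h = 1) and the parallel scale is k = cos φ₀ / cos φ.
Areal scale at 76.9°: h·k = 1.000 × 4.097 = 4.097.
Areal scale at 3.9°: h·k = 1.000 × 0.9306 = 0.9306.
Ratio = 4.097/0.9306 ≈ 4.40.

4.40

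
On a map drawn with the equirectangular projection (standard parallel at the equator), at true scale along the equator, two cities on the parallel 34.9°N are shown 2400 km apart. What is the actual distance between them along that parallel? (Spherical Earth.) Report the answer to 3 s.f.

For the equirectangular projection with φ₀ = 0 (plate carrée), h = 1 along meridians and k = sec φ along parallels.
Along the parallel at 34.9°, map distances are exaggerated by k = sec 34.9° = 1.219.
True distance = 2400 / 1.219 = 2400 × cos 34.9° ≈ 1970 km.

1970 km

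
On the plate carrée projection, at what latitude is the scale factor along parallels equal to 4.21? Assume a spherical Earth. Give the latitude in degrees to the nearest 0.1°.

Plate carrée: h = 1, k = sec φ along parallels.
sec φ = 4.21  ⇒  cos φ = 0.2375  ⇒  φ ≈ 76.3°.

76.3°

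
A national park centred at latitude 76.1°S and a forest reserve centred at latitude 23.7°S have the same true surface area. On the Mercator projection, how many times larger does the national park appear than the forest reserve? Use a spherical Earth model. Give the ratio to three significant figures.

14.5

Mercator areal scale is sec²φ.
At 76.1°: sec²(76.1°) = 1/0.2402² = 17.33.
At 23.7°: sec²(23.7°) = 1/0.9157² = 1.193.
Ratio = 17.33/1.193 = cos²(23.7°)/cos²(76.1°) ≈ 14.5.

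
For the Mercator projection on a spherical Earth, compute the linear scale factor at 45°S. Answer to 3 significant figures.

1.41

The Mercator projection is conformal; its linear scale factor is the same in every direction and equals sec φ = 1/cos φ.
k = 1/cos 45° = 1/0.7071 = 1.414.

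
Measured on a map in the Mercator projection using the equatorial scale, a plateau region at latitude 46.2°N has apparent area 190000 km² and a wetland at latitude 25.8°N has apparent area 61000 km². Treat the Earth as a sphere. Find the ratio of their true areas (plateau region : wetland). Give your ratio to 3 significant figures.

1.84

On Mercator the areal scale is sec²φ, so true area = apparent × cos²φ.
True area of plateau region: 190000 × cos²(46.2°) = 190000 × 0.4791 = 91020 km².
True area of wetland: 61000 × cos²(25.8°) = 61000 × 0.8106 = 49450 km².
Ratio = 91020 / 49450 ≈ 1.84.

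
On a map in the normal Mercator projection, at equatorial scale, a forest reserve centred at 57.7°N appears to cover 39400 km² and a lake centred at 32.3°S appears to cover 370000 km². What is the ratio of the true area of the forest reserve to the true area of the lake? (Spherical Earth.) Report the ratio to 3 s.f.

0.0426

On Mercator the areal scale is sec²φ, so true area = apparent × cos²φ.
True area of forest reserve: 39400 × cos²(57.7°) = 39400 × 0.2855 = 11250 km².
True area of lake: 370000 × cos²(32.3°) = 370000 × 0.7145 = 264400 km².
Ratio = 11250 / 264400 ≈ 0.0426.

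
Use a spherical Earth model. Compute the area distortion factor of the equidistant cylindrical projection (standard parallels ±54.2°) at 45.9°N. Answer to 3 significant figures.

In the equirectangular projection with standard parallel φ₀ = 54.2° (x = Rλ cos φ₀, y = Rφ), meridians are true-scale (h = 1) and the parallel scale is k = cos φ₀ / cos φ.
Areal scale = h·k = 1 × cos φ₀ / cos φ; at 45.9°, h = 1.000, k = 0.8406, so h·k = 0.8406.

0.841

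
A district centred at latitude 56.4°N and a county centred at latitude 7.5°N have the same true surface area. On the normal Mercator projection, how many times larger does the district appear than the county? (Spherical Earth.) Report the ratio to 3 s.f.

3.21

Mercator areal scale is sec²φ.
At 56.4°: sec²(56.4°) = 1/0.5534² = 3.265.
At 7.5°: sec²(7.5°) = 1/0.9914² = 1.017.
Ratio = 3.265/1.017 = cos²(7.5°)/cos²(56.4°) ≈ 3.21.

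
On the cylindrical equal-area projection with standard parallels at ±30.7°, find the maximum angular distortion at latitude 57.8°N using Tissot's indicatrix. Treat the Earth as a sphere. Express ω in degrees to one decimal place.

52.8°

Cylindrical equal-area (φ₀ = 30.7°): h = cos φ / cos 30.7° along meridians, k = cos 30.7° / cos φ along parallels; h·k = 1.
At 57.8°: h = 0.6197, k = 1.614; principal scales a = 1.614, b = 0.6197.
sin(ω/2) = (a − b)/(a + b) = 0.9939/2.233 = 0.4450, so ω = 2 arcsin(0.4450) ≈ 52.8°.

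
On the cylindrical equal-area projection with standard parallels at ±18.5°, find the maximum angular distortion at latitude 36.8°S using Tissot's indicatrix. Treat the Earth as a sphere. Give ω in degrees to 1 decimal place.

Cylindrical equal-area (φ₀ = 18.5°): h = cos φ / cos 18.5° along meridians, k = cos 18.5° / cos φ along parallels; h·k = 1.
At 36.8°: h = 0.8444, k = 1.184; principal scales a = 1.184, b = 0.8444.
sin(ω/2) = (a − b)/(a + b) = 0.3400/2.029 = 0.1676, so ω = 2 arcsin(0.1676) ≈ 19.3°.

19.3°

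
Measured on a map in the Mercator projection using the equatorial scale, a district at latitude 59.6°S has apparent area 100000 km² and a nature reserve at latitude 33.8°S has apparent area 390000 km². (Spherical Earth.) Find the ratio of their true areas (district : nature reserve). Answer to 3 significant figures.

Since Mercator area scale is 1/cos²φ, the true area equals the apparent area multiplied by cos²φ.
True area of district: 100000 × cos²(59.6°) = 100000 × 0.2561 = 25610 km².
True area of nature reserve: 390000 × cos²(33.8°) = 390000 × 0.6905 = 269300 km².
Ratio = 25610 / 269300 ≈ 0.0951.

0.0951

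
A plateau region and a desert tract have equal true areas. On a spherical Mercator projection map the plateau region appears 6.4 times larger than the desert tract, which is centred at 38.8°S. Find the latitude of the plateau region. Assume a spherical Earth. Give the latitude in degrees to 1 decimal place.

On Mercator, (apparent₁)/(apparent₂) = sec²φ₁ / sec²φ₂ when true areas are equal.
cos²φ₂ / cos²φ₁ = 6.4  ⇒  cos φ₁ = cos 38.8° / √6.4 = 0.7793/2.530 = 0.3081.
φ₁ = arccos(0.3081) ≈ 72.1°.

72.1°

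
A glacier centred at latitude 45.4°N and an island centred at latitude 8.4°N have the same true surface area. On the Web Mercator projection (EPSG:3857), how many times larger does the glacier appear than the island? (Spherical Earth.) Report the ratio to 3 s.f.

1.99

On Mercator, area is exaggerated by sec²φ = 1/cos²φ.
At 45.4°: sec²(45.4°) = 1/0.7022² = 2.028.
At 8.4°: sec²(8.4°) = 1/0.9893² = 1.022.
Ratio = 2.028/1.022 = cos²(8.4°)/cos²(45.4°) ≈ 1.99.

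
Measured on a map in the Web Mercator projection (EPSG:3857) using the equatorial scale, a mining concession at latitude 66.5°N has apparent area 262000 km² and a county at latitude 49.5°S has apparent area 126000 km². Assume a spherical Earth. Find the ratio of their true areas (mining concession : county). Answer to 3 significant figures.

0.784

On Mercator the areal scale is sec²φ, so true area = apparent × cos²φ.
True area of mining concession: 262000 × cos²(66.5°) = 262000 × 0.1590 = 41660 km².
True area of county: 126000 × cos²(49.5°) = 126000 × 0.4218 = 53140 km².
Ratio = 41660 / 53140 ≈ 0.784.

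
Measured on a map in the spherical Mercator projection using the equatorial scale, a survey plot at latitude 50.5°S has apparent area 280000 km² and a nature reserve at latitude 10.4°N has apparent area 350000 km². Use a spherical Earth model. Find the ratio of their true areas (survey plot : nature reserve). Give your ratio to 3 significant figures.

0.335

Since Mercator area scale is 1/cos²φ, the true area equals the apparent area multiplied by cos²φ.
True area of survey plot: 280000 × cos²(50.5°) = 280000 × 0.4046 = 113300 km².
True area of nature reserve: 350000 × cos²(10.4°) = 350000 × 0.9674 = 338600 km².
Ratio = 113300 / 338600 ≈ 0.335.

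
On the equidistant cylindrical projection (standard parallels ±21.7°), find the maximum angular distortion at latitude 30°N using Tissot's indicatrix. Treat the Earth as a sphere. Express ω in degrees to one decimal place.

With standard parallel φ₀ = 21.7°, the equirectangular projection gives x = Rλ cos φ₀, y = Rφ, so h = 1 and k = cos 21.7° / cos φ.
At 30°: h = 1.000, k = 1.073; principal scales a = 1.073, b = 1.000.
sin(ω/2) = (a − b)/(a + b) = 0.07287/2.073 = 0.03515, so ω = 2 arcsin(0.03515) ≈ 4.0°.

4.0°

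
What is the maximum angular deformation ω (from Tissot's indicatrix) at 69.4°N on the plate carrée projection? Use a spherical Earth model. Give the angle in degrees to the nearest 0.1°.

For the equirectangular projection with φ₀ = 0 (plate carrée), h = 1 along meridians and k = sec φ along parallels.
At 69.4°: h = 1.000, k = 2.842; principal scales a = 2.842, b = 1.000.
sin(ω/2) = (a − b)/(a + b) = 1.842/3.842 = 0.4795, so ω = 2 arcsin(0.4795) ≈ 57.3°.

57.3°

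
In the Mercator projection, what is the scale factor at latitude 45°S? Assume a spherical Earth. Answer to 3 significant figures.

For Mercator, h = k = sec φ (a conformal cylindrical projection has a single point scale, 1/cos φ).
k = 1/cos 45° = 1/0.7071 = 1.414.

1.41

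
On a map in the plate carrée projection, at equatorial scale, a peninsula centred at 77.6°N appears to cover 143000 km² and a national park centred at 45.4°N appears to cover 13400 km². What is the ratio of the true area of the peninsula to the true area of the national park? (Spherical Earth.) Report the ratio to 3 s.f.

3.26

On the plate carrée, areal scale = h·k = 1 × sec φ, so true area = apparent × cos φ.
True area of peninsula: 143000 × cos(77.6°) = 143000 × 0.2147 = 30710 km².
True area of national park: 13400 × cos(45.4°) = 13400 × 0.7022 = 9409 km².
Ratio = 30710 / 9409 ≈ 3.26.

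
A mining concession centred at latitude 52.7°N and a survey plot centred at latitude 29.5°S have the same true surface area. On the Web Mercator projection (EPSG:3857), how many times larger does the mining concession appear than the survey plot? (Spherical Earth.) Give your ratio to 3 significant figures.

2.06

On Mercator, area is exaggerated by sec²φ = 1/cos²φ.
At 52.7°: sec²(52.7°) = 1/0.6060² = 2.723.
At 29.5°: sec²(29.5°) = 1/0.8704² = 1.320.
Ratio = 2.723/1.320 = cos²(29.5°)/cos²(52.7°) ≈ 2.06.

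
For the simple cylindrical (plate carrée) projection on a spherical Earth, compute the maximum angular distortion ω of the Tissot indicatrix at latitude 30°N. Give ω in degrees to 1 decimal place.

8.2°

In the plate carrée (x = Rλ, y = Rφ), meridians are true-scale (h = 1) and parallels are stretched by k = sec φ.
At 30°: h = 1.000, k = 1.155; principal scales a = 1.155, b = 1.000.
sin(ω/2) = (a − b)/(a + b) = 0.1547/2.155 = 0.07180, so ω = 2 arcsin(0.07180) ≈ 8.2°.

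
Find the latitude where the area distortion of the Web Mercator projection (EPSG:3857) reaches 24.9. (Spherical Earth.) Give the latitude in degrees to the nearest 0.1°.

Mercator areal scale is sec²φ.
sec²φ = 24.9  ⇒  cos²φ = 0.04016  ⇒  cos φ = 0.2004.
φ = arccos(0.2004) ≈ 78.4°.

78.4°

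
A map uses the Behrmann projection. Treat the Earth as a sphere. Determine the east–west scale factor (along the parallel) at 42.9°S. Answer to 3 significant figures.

The Behrmann projection is cylindrical equal-area with φ₀ = 30°. For cylindrical equal-area with standard parallel φ₀, h = cos φ / cos φ₀ and k = cos φ₀ / cos φ, so h·k = 1.
k = cos 30° / cos 42.9° = 0.8660/0.7325 = 1.182.

1.18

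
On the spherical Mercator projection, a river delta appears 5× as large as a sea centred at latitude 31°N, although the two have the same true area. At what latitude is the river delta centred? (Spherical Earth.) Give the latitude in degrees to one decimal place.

Mercator areal scale is sec²φ, so apparent-area ratio = sec²φ₁ / sec²φ₂ = cos²φ₂ / cos²φ₁.
cos²φ₂ / cos²φ₁ = 5  ⇒  cos φ₁ = cos 31° / √5 = 0.8572/2.236 = 0.3833.
φ₁ = arccos(0.3833) ≈ 67.5°.

67.5°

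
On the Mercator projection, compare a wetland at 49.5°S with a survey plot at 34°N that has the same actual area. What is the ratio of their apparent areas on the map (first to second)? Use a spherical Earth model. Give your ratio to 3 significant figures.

1.63

On Mercator, area is exaggerated by sec²φ = 1/cos²φ.
At 49.5°: sec²(49.5°) = 1/0.6494² = 2.371.
At 34°: sec²(34°) = 1/0.8290² = 1.455.
Ratio = 2.371/1.455 = cos²(34°)/cos²(49.5°) ≈ 1.63.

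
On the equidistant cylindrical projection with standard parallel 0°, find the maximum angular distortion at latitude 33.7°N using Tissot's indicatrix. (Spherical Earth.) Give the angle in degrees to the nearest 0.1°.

In the plate carrée (x = Rλ, y = Rφ), meridians are true-scale (h = 1) and parallels are stretched by k = sec φ.
At 33.7°: h = 1.000, k = 1.202; principal scales a = 1.202, b = 1.000.
sin(ω/2) = (a − b)/(a + b) = 0.2020/2.202 = 0.09173, so ω = 2 arcsin(0.09173) ≈ 10.5°.

10.5°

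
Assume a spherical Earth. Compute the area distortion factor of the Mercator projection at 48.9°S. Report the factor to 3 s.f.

For Mercator, h = k = sec φ (a conformal cylindrical projection has a single point scale, 1/cos φ).
Areal scale = k² = sec²φ = 1/cos²(48.9°) = 1/0.6574² = 2.314.

2.31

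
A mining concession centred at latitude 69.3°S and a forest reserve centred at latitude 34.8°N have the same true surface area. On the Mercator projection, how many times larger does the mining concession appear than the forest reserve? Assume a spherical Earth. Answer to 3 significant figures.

Mercator is conformal with k = sec φ, so areal scale = k² = sec²φ.
At 69.3°: sec²(69.3°) = 1/0.3535² = 8.004.
At 34.8°: sec²(34.8°) = 1/0.8211² = 1.483.
Ratio = 8.004/1.483 = cos²(34.8°)/cos²(69.3°) ≈ 5.40.

5.40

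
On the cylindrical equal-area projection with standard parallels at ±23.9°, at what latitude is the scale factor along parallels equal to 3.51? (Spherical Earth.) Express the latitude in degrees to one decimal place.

A cylindrical equal-area projection with standard parallel φ₀ has meridian scale h = cos φ / cos φ₀ and parallel scale k = cos φ₀ / cos φ (so areas are preserved, h·k = 1).
k = cos φ₀ / cos φ = 3.51  ⇒  cos φ = cos 23.9° / 3.51 = 0.2605.
φ = arccos(0.2605) ≈ 74.9°.

74.9°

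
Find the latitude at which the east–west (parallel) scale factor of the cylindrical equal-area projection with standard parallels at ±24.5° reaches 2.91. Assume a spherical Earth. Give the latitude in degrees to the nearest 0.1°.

Cylindrical equal-area (φ₀ = 24.5°): h = cos φ / cos 24.5° along meridians, k = cos 24.5° / cos φ along parallels; h·k = 1.
k = cos φ₀ / cos φ = 2.91  ⇒  cos φ = cos 24.5° / 2.91 = 0.3127.
φ = arccos(0.3127) ≈ 71.8°.

71.8°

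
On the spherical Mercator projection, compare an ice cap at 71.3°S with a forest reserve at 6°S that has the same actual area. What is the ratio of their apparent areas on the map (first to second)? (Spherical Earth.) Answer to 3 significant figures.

On Mercator, area is exaggerated by sec²φ = 1/cos²φ.
At 71.3°: sec²(71.3°) = 1/0.3206² = 9.728.
At 6°: sec²(6°) = 1/0.9945² = 1.011.
Ratio = 9.728/1.011 = cos²(6°)/cos²(71.3°) ≈ 9.62.

9.62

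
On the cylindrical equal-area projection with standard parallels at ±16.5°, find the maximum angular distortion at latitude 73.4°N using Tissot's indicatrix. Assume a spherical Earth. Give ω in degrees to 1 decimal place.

For cylindrical equal-area with standard parallel φ₀, h = cos φ / cos φ₀ and k = cos φ₀ / cos φ, so h·k = 1.
At 73.4°: h = 0.2980, k = 3.356; principal scales a = 3.356, b = 0.2980.
sin(ω/2) = (a − b)/(a + b) = 3.058/3.654 = 0.8369, so ω = 2 arcsin(0.8369) ≈ 113.6°.

113.6°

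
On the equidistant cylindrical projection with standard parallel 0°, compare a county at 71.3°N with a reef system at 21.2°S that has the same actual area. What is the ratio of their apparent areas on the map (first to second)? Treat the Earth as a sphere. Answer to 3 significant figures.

Plate carrée maps x = Rλ, y = Rφ. The meridian scale is h = 1 and the parallel scale is k = 1/cos φ = sec φ.
Areal scale at 71.3°: h·k = 1.000 × 3.119 = 3.119.
Areal scale at 21.2°: h·k = 1.000 × 1.073 = 1.073.
Ratio = 3.119/1.073 ≈ 2.91.

2.91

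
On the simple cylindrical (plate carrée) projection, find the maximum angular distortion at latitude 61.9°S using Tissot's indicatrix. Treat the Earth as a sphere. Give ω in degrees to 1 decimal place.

Plate carrée maps x = Rλ, y = Rφ. The meridian scale is h = 1 and the parallel scale is k = 1/cos φ = sec φ.
At 61.9°: h = 1.000, k = 2.123; principal scales a = 2.123, b = 1.000.
sin(ω/2) = (a − b)/(a + b) = 1.123/3.123 = 0.3596, so ω = 2 arcsin(0.3596) ≈ 42.2°.

42.2°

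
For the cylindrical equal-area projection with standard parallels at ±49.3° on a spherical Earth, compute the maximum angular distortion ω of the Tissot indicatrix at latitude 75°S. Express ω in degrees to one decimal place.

93.4°

A cylindrical equal-area projection with standard parallel φ₀ has meridian scale h = cos φ / cos φ₀ and parallel scale k = cos φ₀ / cos φ (so areas are preserved, h·k = 1).
At 75°: h = 0.3969, k = 2.520; principal scales a = 2.520, b = 0.3969.
sin(ω/2) = (a − b)/(a + b) = 2.123/2.916 = 0.7278, so ω = 2 arcsin(0.7278) ≈ 93.4°.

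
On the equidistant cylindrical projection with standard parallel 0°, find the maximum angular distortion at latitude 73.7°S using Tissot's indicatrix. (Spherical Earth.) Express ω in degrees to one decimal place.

68.3°

In the plate carrée (x = Rλ, y = Rφ), meridians are true-scale (h = 1) and parallels are stretched by k = sec φ.
At 73.7°: h = 1.000, k = 3.563; principal scales a = 3.563, b = 1.000.
sin(ω/2) = (a − b)/(a + b) = 2.563/4.563 = 0.5617, so ω = 2 arcsin(0.5617) ≈ 68.3°.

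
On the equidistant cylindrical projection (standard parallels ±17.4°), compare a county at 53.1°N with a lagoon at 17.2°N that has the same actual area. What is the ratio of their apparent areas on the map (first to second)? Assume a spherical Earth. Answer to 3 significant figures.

In the equirectangular projection with standard parallel φ₀ = 17.4° (x = Rλ cos φ₀, y = Rφ), meridians are true-scale (h = 1) and the parallel scale is k = cos φ₀ / cos φ.
Areal scale at 53.1°: h·k = 1.000 × 1.589 = 1.589.
Areal scale at 17.2°: h·k = 1.000 × 0.9989 = 0.9989.
Ratio = 1.589/0.9989 ≈ 1.59.

1.59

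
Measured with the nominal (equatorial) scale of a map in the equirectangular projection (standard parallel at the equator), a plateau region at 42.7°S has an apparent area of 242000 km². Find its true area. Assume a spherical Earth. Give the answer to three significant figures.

178000 km²

For the equirectangular projection with φ₀ = 0 (plate carrée), h = 1 along meridians and k = sec φ along parallels.
Areal scale = h·k = 1 × sec φ; at 42.7°, h = 1.000, k = 1.361, so h·k = 1.361.
True area = apparent / (areal scale) = 242000 / 1.361 ≈ 178000 km².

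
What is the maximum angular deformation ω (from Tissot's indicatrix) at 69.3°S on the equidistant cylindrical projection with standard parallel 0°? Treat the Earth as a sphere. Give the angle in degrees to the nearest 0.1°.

57.1°

In the plate carrée (x = Rλ, y = Rφ), meridians are true-scale (h = 1) and parallels are stretched by k = sec φ.
At 69.3°: h = 1.000, k = 2.829; principal scales a = 2.829, b = 1.000.
sin(ω/2) = (a − b)/(a + b) = 1.829/3.829 = 0.4777, so ω = 2 arcsin(0.4777) ≈ 57.1°.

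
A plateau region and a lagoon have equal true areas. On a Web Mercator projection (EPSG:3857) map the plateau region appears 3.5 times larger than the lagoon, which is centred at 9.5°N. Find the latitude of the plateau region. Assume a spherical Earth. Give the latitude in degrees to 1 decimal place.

58.2°

For equal true areas on Mercator, apparent areas scale as sec²φ, so the ratio is cos²φ₂ / cos²φ₁.
cos²φ₂ / cos²φ₁ = 3.5  ⇒  cos φ₁ = cos 9.5° / √3.5 = 0.9863/1.871 = 0.5272.
φ₁ = arccos(0.5272) ≈ 58.2°.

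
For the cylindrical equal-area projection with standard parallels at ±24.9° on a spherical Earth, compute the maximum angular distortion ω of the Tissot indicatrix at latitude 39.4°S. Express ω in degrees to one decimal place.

A cylindrical equal-area projection with standard parallel φ₀ has meridian scale h = cos φ / cos φ₀ and parallel scale k = cos φ₀ / cos φ (so areas are preserved, h·k = 1).
At 39.4°: h = 0.8519, k = 1.174; principal scales a = 1.174, b = 0.8519.
sin(ω/2) = (a − b)/(a + b) = 0.3219/2.026 = 0.1589, so ω = 2 arcsin(0.1589) ≈ 18.3°.

18.3°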